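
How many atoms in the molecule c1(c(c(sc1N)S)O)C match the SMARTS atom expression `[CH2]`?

0

The query [CH2] means: aliphatic carbon with exactly two hydrogens.
Check the 9 heavy atoms by environment: 1× s (aromatic, H0) → no; 4× c (aromatic, H0) → no; 1× S (H1) → no; 1× O (H1) → no; 1× N (H2) → no; 1× C (H3) → no.
No environment satisfies the query, so 0 matching atoms.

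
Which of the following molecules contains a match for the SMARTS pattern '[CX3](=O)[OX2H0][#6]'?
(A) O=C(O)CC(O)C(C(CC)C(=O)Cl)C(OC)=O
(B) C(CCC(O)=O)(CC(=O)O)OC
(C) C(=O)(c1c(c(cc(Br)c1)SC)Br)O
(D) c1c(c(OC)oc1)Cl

[CX3](=O)[OX2H0][#6] describes a carbonyl carbon bonded to an oxygen that is itself bonded to carbon (no H on that O) (an ester).
(A) contains a methyl-ester group (-C(=O)OCH3), which satisfies every atom and bond constraint.
(B) has a carboxylic acid group (-C(=O)OH) but the singly-bonded O carries H (OX2H1, not H0).
(C) has a carboxylic acid group (-C(=O)OH) but the singly-bonded O carries H (OX2H1, not H0).
(D) has a methoxy ether (-OCH3) but the ether oxygen is not adjacent to a C=O carbon.
So the answer is (A).

A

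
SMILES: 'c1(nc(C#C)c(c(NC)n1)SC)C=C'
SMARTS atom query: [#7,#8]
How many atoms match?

3

Check the 14 heavy atoms by environment: 2× n (aromatic) → match; 4× c (aromatic) → no; 1× S → no; 6× C → no; 1× N → match.
Summing the matching environments: 2 + 1 = 3 matching atoms.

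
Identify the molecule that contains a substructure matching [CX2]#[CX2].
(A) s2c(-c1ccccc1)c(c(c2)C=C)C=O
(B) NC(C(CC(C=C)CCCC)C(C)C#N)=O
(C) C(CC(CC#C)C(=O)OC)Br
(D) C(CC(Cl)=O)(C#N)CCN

C

[CX2]#[CX2] describes a carbon-carbon triple bond (an alkyne).
(A) has a vinyl group (-CH=CH2) but the C=C is a double bond; both carbons are CX3, not CX2.
(B) has a nitrile (-C#N) but the triple bond is C#N, not C#C.
(C) contains an ethynyl group (-C#CH), which satisfies every atom and bond constraint.
(D) has a nitrile (-C#N) but the triple bond is C#N, not C#C.
So the answer is (C).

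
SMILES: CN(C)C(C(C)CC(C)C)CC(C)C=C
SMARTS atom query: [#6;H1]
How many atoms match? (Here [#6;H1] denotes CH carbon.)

Check the 15 heavy atoms by environment: 3× C (H2) → no; 5× C (H1) → match; 6× C (H3) → no; 1× N (H0) → no.
That gives 5 matching atoms.

5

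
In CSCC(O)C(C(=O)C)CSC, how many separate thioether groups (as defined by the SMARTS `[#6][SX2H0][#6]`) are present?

[#6][SX2H0][#6] is the SMARTS for a thioether: an aliphatic sulfur bridging two carbons with no H on the sulfur.
The molecule carries 2 separate instances of a methylthio ether (-SCH3) meeting every constraint; each maps to a distinct set of atoms, giving 2 matches.

2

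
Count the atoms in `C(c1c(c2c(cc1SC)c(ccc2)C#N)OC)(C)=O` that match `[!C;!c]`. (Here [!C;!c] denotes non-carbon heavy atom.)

Check the 19 heavy atoms by environment: 10× c (aromatic) → no; 5× C → no; 1× N → match; 2× O → match; 1× S → match.
Summing the matching environments: 1 + 2 + 1 = 4 matching atoms.

4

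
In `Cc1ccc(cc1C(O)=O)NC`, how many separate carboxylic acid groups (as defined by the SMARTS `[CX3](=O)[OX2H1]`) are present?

1

[CX3](=O)[OX2H1] is the SMARTS for a carboxylic acid: an sp2 carbon double-bonded to O and single-bonded to an -OH oxygen.
Exactly one fragment in the molecule meets all constraints, giving 1 match.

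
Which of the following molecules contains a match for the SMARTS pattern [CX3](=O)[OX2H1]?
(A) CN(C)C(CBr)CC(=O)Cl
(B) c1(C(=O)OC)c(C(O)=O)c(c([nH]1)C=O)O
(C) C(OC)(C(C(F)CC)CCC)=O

B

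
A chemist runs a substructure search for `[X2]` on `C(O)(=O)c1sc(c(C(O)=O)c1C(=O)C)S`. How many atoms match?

4

The query [X2] means: any atom with exactly two total connections (bonds + H).
Check the 15 heavy atoms by environment: 1× s (aromatic, X2) → match; 4× c (aromatic, X3) → no; 3× C (X3) → no; 3× O (X1) → no; 2× O (X2) → match; 1× C (X4) → no; 1× S (X2) → match.
Summing the matching environments: 1 + 2 + 1 = 4 matching atoms.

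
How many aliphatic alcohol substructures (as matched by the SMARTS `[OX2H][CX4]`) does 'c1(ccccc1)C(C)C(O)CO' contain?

[OX2H][CX4] is the SMARTS for an aliphatic alcohol: a hydroxyl oxygen bound to an sp3 (X4) carbon.
The molecule carries 2 separate instances of a hydroxyl group (-OH) meeting every constraint; each maps to a distinct set of atoms, giving 2 matches.

2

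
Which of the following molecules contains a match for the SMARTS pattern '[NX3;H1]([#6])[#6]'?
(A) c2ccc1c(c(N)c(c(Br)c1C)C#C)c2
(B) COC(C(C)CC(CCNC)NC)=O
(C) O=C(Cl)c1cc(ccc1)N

B

[NX3;H1]([#6])[#6] describes a trivalent nitrogen with one H, bonded to two carbons (a secondary amine).
(A) has a primary amino group (-NH2) but the nitrogen has H2 and only one carbon neighbour.
(B) contains an N-methylamino group (-NHCH3), which satisfies every atom and bond constraint.
(C) has a primary amino group (-NH2) but the nitrogen has H2 and only one carbon neighbour.
So the answer is (B).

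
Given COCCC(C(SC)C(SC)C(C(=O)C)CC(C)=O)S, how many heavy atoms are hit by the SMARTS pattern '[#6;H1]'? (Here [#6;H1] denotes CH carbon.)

4

The query [#6;H1] means: any carbon bearing exactly one hydrogen.
Check the 20 heavy atoms by environment: 3× C (H2) → no; 4× C (H1) → match; 2× S (H0) → no; 5× C (H3) → no; 2× C (H0) → no; 3× O (H0) → no; 1× S (H1) → no.
That gives 4 matching atoms.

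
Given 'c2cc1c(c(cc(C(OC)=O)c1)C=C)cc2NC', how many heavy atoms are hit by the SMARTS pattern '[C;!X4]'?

The query [C;!X4] means: aliphatic carbon that does not have four total connections.
Check the 18 heavy atoms by environment: 10× c (aromatic, X3) → no; 1× N (X3) → no; 2× C (X4) → no; 3× C (X3) → match; 1× O (X1) → no; 1× O (X2) → no.
That gives 3 matching atoms.

3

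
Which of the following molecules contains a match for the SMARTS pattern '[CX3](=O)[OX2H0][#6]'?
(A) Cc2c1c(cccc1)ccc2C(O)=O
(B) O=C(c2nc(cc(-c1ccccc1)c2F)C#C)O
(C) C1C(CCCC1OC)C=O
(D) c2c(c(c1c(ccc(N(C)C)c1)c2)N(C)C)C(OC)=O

[CX3](=O)[OX2H0][#6] describes a carbonyl carbon bonded to an oxygen that is itself bonded to carbon (no H on that O) (an ester).
(A) has a carboxylic acid group (-C(=O)OH) but the singly-bonded O carries H (OX2H1, not H0).
(B) has a carboxylic acid group (-C(=O)OH) but the singly-bonded O carries H (OX2H1, not H0).
(C) has a methoxy ether (-OCH3) but the ether oxygen is not adjacent to a C=O carbon.
(D) contains a methyl-ester group (-C(=O)OCH3), which satisfies every atom and bond constraint.
So the answer is (D).

D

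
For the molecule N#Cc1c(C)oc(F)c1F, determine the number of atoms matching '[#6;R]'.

The query [#6;R] means: carbon that is part of a ring.
Check the 10 heavy atoms by environment: 1× o (aromatic, in 5-ring) → no; 4× c (aromatic, in 5-ring) → match; 2× C (acyclic) → no; 2× F (acyclic) → no; 1× N (acyclic) → no.
That gives 4 matching atoms.

4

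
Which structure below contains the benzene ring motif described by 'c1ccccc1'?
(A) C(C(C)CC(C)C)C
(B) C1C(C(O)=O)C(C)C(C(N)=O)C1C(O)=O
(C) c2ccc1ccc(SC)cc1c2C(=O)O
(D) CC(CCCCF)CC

C

c1ccccc1 describes six aromatic carbons in a ring (a benzene ring).
(A) has a methyl group (-CH3) but no six-membered all-carbon aromatic ring is present.
(B) has a methyl group (-CH3) but no six-membered all-carbon aromatic ring is present.
(C) contains the required atom environment, so the pattern matches.
(D) has a methyl group (-CH3) but no six-membered all-carbon aromatic ring is present.
So the answer is (C).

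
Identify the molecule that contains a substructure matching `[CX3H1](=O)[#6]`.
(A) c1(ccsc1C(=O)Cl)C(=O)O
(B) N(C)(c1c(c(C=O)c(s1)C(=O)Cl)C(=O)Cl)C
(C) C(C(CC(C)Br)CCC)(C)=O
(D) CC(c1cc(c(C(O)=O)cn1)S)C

B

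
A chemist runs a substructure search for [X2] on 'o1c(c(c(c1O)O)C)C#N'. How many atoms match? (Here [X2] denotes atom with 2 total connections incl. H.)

4

The query [X2] means: any atom with exactly two total connections (bonds + H).
Check the 10 heavy atoms by environment: 1× o (aromatic, X2) → match; 4× c (aromatic, X3) → no; 2× O (X2) → match; 1× C (X2) → match; 1× N (X1) → no; 1× C (X4) → no.
Summing the matching environments: 1 + 2 + 1 = 4 matching atoms.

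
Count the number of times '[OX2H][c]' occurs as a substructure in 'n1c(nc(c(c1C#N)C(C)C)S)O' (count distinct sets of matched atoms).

[OX2H][c] is the SMARTS for a phenol: a hydroxyl oxygen attached to an aromatic carbon.
Exactly one fragment in the molecule meets all constraints, giving 1 match.

1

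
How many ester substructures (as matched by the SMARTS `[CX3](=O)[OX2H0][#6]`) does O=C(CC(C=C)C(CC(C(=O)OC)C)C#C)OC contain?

[CX3](=O)[OX2H0][#6] is the SMARTS for an ester: a carbonyl carbon bonded to an oxygen that is itself bonded to carbon (no H on that O).
The molecule carries 2 separate instances of a methyl-ester group (-C(=O)OCH3) meeting every constraint; each maps to a distinct set of atoms, giving 2 matches.

2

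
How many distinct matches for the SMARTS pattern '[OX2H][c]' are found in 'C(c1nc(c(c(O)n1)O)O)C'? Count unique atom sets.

3

[OX2H][c] is the SMARTS for a phenol: a hydroxyl oxygen attached to an aromatic carbon.
The molecule carries 3 separate instances of a hydroxyl group (-OH) meeting every constraint; each maps to a distinct set of atoms, giving 3 matches.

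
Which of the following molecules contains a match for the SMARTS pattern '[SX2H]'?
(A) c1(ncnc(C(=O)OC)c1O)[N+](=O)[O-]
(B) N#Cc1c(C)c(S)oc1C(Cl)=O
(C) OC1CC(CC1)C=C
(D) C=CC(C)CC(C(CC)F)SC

[SX2H] describes an aliphatic sulfur with two connections, one being H (a thiol).
(A) has a hydroxyl group (-OH) but it is an -OH, not an -SH.
(B) contains a thiol (-SH), which satisfies every atom and bond constraint.
(C) has a hydroxyl group (-OH) but it is an -OH, not an -SH.
(D) has a methylthio ether (-SCH3) but the sulfur has H0 (bonded to two carbons), not H1.
So the answer is (B).

B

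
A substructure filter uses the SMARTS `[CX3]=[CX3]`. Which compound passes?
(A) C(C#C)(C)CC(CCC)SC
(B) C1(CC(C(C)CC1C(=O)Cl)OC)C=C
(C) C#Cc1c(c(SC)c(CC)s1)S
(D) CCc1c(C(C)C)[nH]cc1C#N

[CX3]=[CX3] describes a non-aromatic C=C double bond between two sp2 carbons (an alkene).
(A) has an ethynyl group (-C#CH) but the C-C bond is a triple bond, not a double bond.
(B) contains a vinyl group (-CH=CH2), which satisfies every atom and bond constraint.
(C) has an ethynyl group (-C#CH) but the C-C bond is a triple bond, not a double bond.
(D) has an ethyl group (-CH2CH3) but its C-C bond is a single bond between CX4 carbons, not CX3=CX3.
So the answer is (B).

B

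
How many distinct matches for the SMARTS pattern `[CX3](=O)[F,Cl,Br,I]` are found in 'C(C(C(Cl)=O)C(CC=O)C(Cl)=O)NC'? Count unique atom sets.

2

[CX3](=O)[F,Cl,Br,I] is the SMARTS for an acyl halide: a carbonyl carbon bonded to a halogen.
The molecule carries 2 separate instances of an acyl chloride (-C(=O)Cl) meeting every constraint; each maps to a distinct set of atoms, giving 2 matches.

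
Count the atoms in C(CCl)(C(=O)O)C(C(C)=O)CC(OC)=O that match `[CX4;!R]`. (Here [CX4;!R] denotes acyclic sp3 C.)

6

The query [CX4;!R] means: aliphatic carbon with four total connections, not in a ring.
Check the 15 heavy atoms by environment: 6× C (X4, acyclic) → match; 1× Cl (X1, acyclic) → no; 3× C (X3, acyclic) → no; 3× O (X1, acyclic) → no; 2× O (X2, acyclic) → no.
That gives 6 matching atoms.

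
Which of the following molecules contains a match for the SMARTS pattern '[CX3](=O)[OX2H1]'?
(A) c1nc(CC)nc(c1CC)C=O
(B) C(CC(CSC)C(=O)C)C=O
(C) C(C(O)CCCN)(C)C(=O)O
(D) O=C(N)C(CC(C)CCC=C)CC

C

[CX3](=O)[OX2H1] describes an sp2 carbon double-bonded to O and single-bonded to an -OH oxygen (a carboxylic acid).
(A) has an aldehyde (-CHO) but there is no singly-bonded oxygen on the carbonyl carbon.
(B) has an aldehyde (-CHO) but there is no singly-bonded oxygen on the carbonyl carbon.
(C) contains a carboxylic acid group (-C(=O)OH), which satisfies every atom and bond constraint.
(D) has a primary amide (-C(=O)NH2) but the carbonyl is bonded to N, not to an -OH oxygen.
So the answer is (C).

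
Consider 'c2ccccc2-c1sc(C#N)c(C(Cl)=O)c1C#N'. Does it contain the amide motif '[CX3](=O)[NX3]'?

No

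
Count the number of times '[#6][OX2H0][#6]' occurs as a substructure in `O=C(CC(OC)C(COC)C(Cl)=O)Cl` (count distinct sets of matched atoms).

2

[#6][OX2H0][#6] is the SMARTS for an ether: an aliphatic oxygen bridging two carbons with no H on the oxygen.
The molecule carries 2 separate instances of a methoxy ether (-OCH3) meeting every constraint; each maps to a distinct set of atoms, giving 2 matches.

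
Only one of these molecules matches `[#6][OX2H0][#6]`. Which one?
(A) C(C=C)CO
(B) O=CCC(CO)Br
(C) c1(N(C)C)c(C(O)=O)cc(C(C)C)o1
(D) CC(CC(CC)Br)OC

[#6][OX2H0][#6] describes an aliphatic oxygen bridging two carbons with no H on the oxygen (an ether).
(A) has a hydroxyl group (-OH) but the oxygen has H1, not H0 bridging two carbons.
(B) has a hydroxyl group (-OH) but the oxygen has H1, not H0 bridging two carbons.
(C) has a carboxylic acid group (-C(=O)OH) but the -OH oxygen has H1; the =O is OX1, not OX2.
(D) contains a methoxy ether (-OCH3), which satisfies every atom and bond constraint.
So the answer is (D).

D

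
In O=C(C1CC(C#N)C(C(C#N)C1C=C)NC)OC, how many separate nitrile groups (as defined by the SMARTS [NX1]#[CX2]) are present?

2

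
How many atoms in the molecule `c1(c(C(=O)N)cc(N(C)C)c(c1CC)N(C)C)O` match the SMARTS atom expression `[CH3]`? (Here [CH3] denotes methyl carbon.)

5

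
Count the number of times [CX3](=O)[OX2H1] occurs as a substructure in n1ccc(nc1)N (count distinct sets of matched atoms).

0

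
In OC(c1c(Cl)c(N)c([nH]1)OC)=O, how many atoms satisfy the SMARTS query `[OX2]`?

2

Check the 12 heavy atoms by environment: 1× n (aromatic, X3) → no; 4× c (aromatic, X3) → no; 1× C (X3) → no; 1× O (X1) → no; 2× O (X2) → match; 1× C (X4) → no; 1× Cl (X1) → no; 1× N (X3) → no.
That gives 2 matching atoms.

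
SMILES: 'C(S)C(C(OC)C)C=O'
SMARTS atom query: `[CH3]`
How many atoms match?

2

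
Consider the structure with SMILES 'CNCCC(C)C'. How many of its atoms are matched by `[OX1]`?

The query [OX1] means: aliphatic oxygen with one total connection — typically a carbonyl =O or an oxide.
Check the 7 heavy atoms by environment: 6× C (X4) → no; 1× N (X3) → no.
No environment satisfies the query, so 0 matching atoms.

0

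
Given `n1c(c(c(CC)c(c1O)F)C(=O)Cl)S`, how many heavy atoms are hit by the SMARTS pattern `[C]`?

3

The query [C] means: uppercase C matches aliphatic (non-aromatic) carbon only.
Check the 14 heavy atoms by environment: 1× n (aromatic) → no; 5× c (aromatic) → no; 1× S → no; 1× F → no; 3× C → match; 2× O → no; 1× Cl → no.
That gives 3 matching atoms.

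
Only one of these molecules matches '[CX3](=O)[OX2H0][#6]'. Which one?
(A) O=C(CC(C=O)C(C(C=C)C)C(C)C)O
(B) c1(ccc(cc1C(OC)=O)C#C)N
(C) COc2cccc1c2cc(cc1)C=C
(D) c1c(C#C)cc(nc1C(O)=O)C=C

B

[CX3](=O)[OX2H0][#6] describes a carbonyl carbon bonded to an oxygen that is itself bonded to carbon (no H on that O) (an ester).
(A) has a carboxylic acid group (-C(=O)OH) but the singly-bonded O carries H (OX2H1, not H0).
(B) contains a methyl-ester group (-C(=O)OCH3), which satisfies every atom and bond constraint.
(C) has a methoxy ether (-OCH3) but the ether oxygen is not adjacent to a C=O carbon.
(D) has a carboxylic acid group (-C(=O)OH) but the singly-bonded O carries H (OX2H1, not H0).
So the answer is (B).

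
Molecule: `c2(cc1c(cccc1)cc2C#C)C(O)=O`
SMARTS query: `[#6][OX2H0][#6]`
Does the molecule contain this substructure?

The pattern [#6][OX2H0][#6] describes an aliphatic oxygen bridging two carbons with no H on the oxygen — an ether.
The closest candidate here is a carboxylic acid group (-C(=O)OH), but the -OH oxygen has H1; the =O is OX1, not OX2. No other fragment satisfies the full query, so there is no match.

No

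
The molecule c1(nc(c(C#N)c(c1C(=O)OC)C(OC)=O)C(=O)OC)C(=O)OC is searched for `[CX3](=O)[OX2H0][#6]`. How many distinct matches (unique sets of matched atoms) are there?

4

[CX3](=O)[OX2H0][#6] is the SMARTS for an ester: a carbonyl carbon bonded to an oxygen that is itself bonded to carbon (no H on that O).
The molecule carries 4 separate instances of a methyl-ester group (-C(=O)OCH3) meeting every constraint; each maps to a distinct set of atoms, giving 4 matches.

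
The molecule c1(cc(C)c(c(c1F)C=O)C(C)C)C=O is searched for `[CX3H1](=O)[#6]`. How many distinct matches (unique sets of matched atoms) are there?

2

[CX3H1](=O)[#6] is the SMARTS for an aldehyde: an sp2 carbon with one H, double-bonded to O and single-bonded to carbon.
The molecule carries 2 separate instances of an aldehyde (-CHO) meeting every constraint; each maps to a distinct set of atoms, giving 2 matches.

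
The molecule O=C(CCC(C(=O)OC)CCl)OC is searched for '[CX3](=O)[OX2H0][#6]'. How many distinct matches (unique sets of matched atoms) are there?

2

[CX3](=O)[OX2H0][#6] is the SMARTS for an ester: a carbonyl carbon bonded to an oxygen that is itself bonded to carbon (no H on that O).
The molecule carries 2 separate instances of a methyl-ester group (-C(=O)OCH3) meeting every constraint; each maps to a distinct set of atoms, giving 2 matches.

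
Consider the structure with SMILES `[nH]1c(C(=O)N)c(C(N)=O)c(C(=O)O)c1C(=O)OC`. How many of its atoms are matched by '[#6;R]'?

The query [#6;R] means: carbon that is part of a ring.
Check the 18 heavy atoms by environment: 1× n (aromatic, in 5-ring) → no; 4× c (aromatic, in 5-ring) → match; 5× C (acyclic) → no; 6× O (acyclic) → no; 2× N (acyclic) → no.
That gives 4 matching atoms.

4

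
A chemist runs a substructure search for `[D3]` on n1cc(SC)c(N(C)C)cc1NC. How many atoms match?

4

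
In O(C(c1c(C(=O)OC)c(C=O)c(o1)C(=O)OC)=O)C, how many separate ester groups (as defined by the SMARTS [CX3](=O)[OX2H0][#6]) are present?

[CX3](=O)[OX2H0][#6] is the SMARTS for an ester: a carbonyl carbon bonded to an oxygen that is itself bonded to carbon (no H on that O).
The molecule carries 3 separate instances of a methyl-ester group (-C(=O)OCH3) meeting every constraint; each maps to a distinct set of atoms, giving 3 matches.

3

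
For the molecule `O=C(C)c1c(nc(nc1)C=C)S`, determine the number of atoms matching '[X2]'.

3

Check the 12 heavy atoms by environment: 2× n (aromatic, X2) → match; 4× c (aromatic, X3) → no; 3× C (X3) → no; 1× O (X1) → no; 1× C (X4) → no; 1× S (X2) → match.
Summing the matching environments: 2 + 1 = 3 matching atoms.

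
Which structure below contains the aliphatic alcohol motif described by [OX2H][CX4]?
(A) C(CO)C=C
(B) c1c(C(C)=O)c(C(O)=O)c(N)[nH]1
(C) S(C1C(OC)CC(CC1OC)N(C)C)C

A

[OX2H][CX4] describes a hydroxyl oxygen bound to an sp3 (X4) carbon (an aliphatic alcohol).
(A) contains a hydroxyl group (-OH), which satisfies every atom and bond constraint.
(B) has a carboxylic acid group (-C(=O)OH) but the -OH is on a CX3 carbonyl carbon, not a CX4 carbon.
(C) has a methoxy ether (-OCH3) but the oxygen has H0 (ether), not H1.
So the answer is (A).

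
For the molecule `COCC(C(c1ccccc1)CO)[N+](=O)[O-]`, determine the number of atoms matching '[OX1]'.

2

Check the 16 heavy atoms by environment: 5× C (X4) → no; 6× c (aromatic, X3) → no; 1× N (charge +1, X3) → no; 1× O (charge -1, X1) → match; 1× O (X1) → match; 2× O (X2) → no.
Summing the matching environments: 1 + 1 = 2 matching atoms.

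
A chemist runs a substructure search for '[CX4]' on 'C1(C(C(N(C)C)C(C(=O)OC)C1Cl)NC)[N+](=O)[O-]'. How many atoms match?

9

The query [CX4] means: C with X4: aliphatic carbon with exactly 4 total connections (bonds + H).
Check the 18 heavy atoms by environment: 9× C (X4) → match; 2× N (X3) → no; 1× N (charge +1, X3) → no; 1× O (charge -1, X1) → no; 2× O (X1) → no; 1× Cl (X1) → no; 1× C (X3) → no; 1× O (X2) → no.
That gives 9 matching atoms.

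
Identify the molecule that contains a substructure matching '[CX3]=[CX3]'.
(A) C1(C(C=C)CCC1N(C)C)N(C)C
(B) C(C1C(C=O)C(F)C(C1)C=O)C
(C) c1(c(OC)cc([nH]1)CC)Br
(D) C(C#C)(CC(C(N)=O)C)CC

A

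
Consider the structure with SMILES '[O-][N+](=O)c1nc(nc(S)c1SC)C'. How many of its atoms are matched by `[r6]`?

The query [r6] means: r6 matches atoms in a six-membered ring.
Check the 13 heavy atoms by environment: 2× n (aromatic, in 6-ring) → match; 4× c (aromatic, in 6-ring) → match; 2× S (acyclic) → no; 2× C (acyclic) → no; 1× N (charge +1, acyclic) → no; 1× O (charge -1, acyclic) → no; 1× O (acyclic) → no.
Summing the matching environments: 2 + 4 = 6 matching atoms.

6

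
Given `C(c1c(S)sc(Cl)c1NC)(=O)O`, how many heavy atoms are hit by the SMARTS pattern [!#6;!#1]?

The query [!#6;!#1] means: not carbon and not hydrogen — any heteroatom.
Check the 12 heavy atoms by environment: 1× s (aromatic) → match; 4× c (aromatic) → no; 2× C → no; 2× O → match; 1× S → match; 1× Cl → match; 1× N → match.
Summing the matching environments: 1 + 2 + 1 + 1 + 1 = 6 matching atoms.

6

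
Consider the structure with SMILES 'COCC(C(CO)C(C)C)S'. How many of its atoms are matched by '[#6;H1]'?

3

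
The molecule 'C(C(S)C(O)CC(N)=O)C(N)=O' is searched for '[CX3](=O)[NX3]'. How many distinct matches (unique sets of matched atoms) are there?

2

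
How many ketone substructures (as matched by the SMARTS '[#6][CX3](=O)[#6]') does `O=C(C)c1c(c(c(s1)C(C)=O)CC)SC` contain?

2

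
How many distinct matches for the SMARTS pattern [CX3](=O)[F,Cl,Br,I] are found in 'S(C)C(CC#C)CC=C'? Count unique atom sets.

[CX3](=O)[F,Cl,Br,I] is the SMARTS for an acyl halide: a carbonyl carbon bonded to a halogen.
No fragment in the molecule satisfies every constraint, giving 0 matches.

0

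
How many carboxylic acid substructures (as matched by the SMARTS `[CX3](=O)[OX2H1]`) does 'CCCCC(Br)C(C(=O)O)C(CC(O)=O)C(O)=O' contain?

[CX3](=O)[OX2H1] is the SMARTS for a carboxylic acid: an sp2 carbon double-bonded to O and single-bonded to an -OH oxygen.
The molecule carries 3 separate instances of a carboxylic acid group (-C(=O)OH) meeting every constraint; each maps to a distinct set of atoms, giving 3 matches.

3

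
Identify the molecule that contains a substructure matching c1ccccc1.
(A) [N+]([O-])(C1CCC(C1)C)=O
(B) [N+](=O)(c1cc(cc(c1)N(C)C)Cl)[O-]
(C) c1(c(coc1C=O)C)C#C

B

c1ccccc1 describes six aromatic carbons in a ring (a benzene ring).
(A) has a methyl group (-CH3) but no six-membered all-carbon aromatic ring is present.
(B) contains the required atom environment, so the pattern matches.
(C) has a methyl group (-CH3) but no six-membered all-carbon aromatic ring is present.
So the answer is (B).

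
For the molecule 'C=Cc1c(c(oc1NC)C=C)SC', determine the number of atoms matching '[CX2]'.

0

Check the 13 heavy atoms by environment: 1× o (aromatic, X2) → no; 4× c (aromatic, X3) → no; 4× C (X3) → no; 1× S (X2) → no; 2× C (X4) → no; 1× N (X3) → no.
No environment satisfies the query, so 0 matching atoms.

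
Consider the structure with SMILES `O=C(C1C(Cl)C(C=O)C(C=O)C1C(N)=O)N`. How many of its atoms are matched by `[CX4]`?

5

Check the 16 heavy atoms by environment: 5× C (X4) → match; 4× C (X3) → no; 4× O (X1) → no; 2× N (X3) → no; 1× Cl (X1) → no.
That gives 5 matching atoms.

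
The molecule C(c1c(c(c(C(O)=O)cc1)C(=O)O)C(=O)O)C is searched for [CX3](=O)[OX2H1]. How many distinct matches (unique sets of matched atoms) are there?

[CX3](=O)[OX2H1] is the SMARTS for a carboxylic acid: an sp2 carbon double-bonded to O and single-bonded to an -OH oxygen.
The molecule carries 3 separate instances of a carboxylic acid group (-C(=O)OH) meeting every constraint; each maps to a distinct set of atoms, giving 3 matches.

3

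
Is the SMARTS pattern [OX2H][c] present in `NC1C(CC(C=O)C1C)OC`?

No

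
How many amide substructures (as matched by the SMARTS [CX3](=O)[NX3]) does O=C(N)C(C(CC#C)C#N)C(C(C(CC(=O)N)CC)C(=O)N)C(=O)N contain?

4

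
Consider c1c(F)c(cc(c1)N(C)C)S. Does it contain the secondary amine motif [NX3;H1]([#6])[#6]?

The pattern [NX3;H1]([#6])[#6] describes a trivalent nitrogen with one H, bonded to two carbons — a secondary amine.
The closest candidate here is a dimethylamino group (-N(CH3)2), but the nitrogen has H0, not H1. No other fragment satisfies the full query, so there is no match.

No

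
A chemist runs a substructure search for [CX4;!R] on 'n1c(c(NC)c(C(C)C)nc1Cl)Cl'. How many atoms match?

4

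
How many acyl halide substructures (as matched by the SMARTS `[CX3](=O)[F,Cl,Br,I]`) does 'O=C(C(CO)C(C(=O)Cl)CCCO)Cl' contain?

2

[CX3](=O)[F,Cl,Br,I] is the SMARTS for an acyl halide: a carbonyl carbon bonded to a halogen.
The molecule carries 2 separate instances of an acyl chloride (-C(=O)Cl) meeting every constraint; each maps to a distinct set of atoms, giving 2 matches.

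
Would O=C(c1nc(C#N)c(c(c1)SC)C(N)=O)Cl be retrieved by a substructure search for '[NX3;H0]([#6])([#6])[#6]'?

No

The pattern [NX3;H0]([#6])([#6])[#6] describes a trivalent nitrogen with no H, bonded to three carbons — a tertiary amine.
The closest candidate here is a primary amide (-C(=O)NH2), but the amide nitrogen has H2 and only one carbon neighbour. No other fragment satisfies the full query, so there is no match.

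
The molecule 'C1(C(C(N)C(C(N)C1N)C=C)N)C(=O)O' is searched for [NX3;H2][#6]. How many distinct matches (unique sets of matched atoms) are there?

4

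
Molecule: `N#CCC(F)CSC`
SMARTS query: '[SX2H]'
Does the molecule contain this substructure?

No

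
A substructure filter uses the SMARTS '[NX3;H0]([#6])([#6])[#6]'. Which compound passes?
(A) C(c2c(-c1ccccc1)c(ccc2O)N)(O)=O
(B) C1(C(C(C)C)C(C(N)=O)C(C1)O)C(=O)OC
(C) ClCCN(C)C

[NX3;H0]([#6])([#6])[#6] describes a trivalent nitrogen with no H, bonded to three carbons (a tertiary amine).
(A) has a primary amino group (-NH2) but the nitrogen has H2, not H0 with three carbons.
(B) has a primary amide (-C(=O)NH2) but the amide nitrogen has H2 and only one carbon neighbour.
(C) contains a dimethylamino group (-N(CH3)2), which satisfies every atom and bond constraint.
So the answer is (C).

C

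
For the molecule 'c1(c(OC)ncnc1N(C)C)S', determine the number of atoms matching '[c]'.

Check the 12 heavy atoms by environment: 2× n (aromatic) → no; 4× c (aromatic) → match; 1× N → no; 3× C → no; 1× S → no; 1× O → no.
That gives 4 matching atoms.

4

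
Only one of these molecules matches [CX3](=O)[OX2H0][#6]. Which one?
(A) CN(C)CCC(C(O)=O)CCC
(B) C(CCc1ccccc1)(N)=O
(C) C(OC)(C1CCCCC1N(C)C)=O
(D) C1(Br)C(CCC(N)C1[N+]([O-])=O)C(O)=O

C

[CX3](=O)[OX2H0][#6] describes a carbonyl carbon bonded to an oxygen that is itself bonded to carbon (no H on that O) (an ester).
(A) has a carboxylic acid group (-C(=O)OH) but the singly-bonded O carries H (OX2H1, not H0).
(B) has a primary amide (-C(=O)NH2) but the carbonyl is bonded to N, not to an O-C linkage.
(C) contains a methyl-ester group (-C(=O)OCH3), which satisfies every atom and bond constraint.
(D) has a carboxylic acid group (-C(=O)OH) but the singly-bonded O carries H (OX2H1, not H0).
So the answer is (C).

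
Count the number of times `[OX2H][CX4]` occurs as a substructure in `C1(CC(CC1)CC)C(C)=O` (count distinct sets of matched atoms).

0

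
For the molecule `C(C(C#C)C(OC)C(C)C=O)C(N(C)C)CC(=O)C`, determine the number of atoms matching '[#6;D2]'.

Check the 19 heavy atoms by environment: 6× C (D1) → no; 5× C (D3) → no; 4× C (D2) → match; 2× O (D1) → no; 1× N (D3) → no; 1× O (D2) → no.
That gives 4 matching atoms.

4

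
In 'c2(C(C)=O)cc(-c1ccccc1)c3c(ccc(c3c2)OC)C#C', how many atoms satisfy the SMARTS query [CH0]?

2

The query [CH0] means: aliphatic carbon with no attached hydrogen.
Check the 23 heavy atoms by environment: 7× c (aromatic, H0) → no; 9× c (aromatic, H1) → no; 2× C (H0) → match; 1× C (H1) → no; 2× O (H0) → no; 2× C (H3) → no.
That gives 2 matching atoms.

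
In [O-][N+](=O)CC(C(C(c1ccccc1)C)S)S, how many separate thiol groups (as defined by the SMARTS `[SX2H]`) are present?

[SX2H] is the SMARTS for a thiol: an aliphatic sulfur with two connections, one being H.
The molecule carries 2 separate instances of a thiol (-SH) meeting every constraint; each maps to a distinct set of atoms, giving 2 matches.

2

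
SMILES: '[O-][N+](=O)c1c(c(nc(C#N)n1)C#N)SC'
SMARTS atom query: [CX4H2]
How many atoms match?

0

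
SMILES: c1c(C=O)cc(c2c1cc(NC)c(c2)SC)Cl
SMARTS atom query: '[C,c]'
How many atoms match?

13

Check the 17 heavy atoms by environment: 10× c (aromatic) → match; 1× S → no; 3× C → match; 1× O → no; 1× N → no; 1× Cl → no.
Summing the matching environments: 10 + 3 = 13 matching atoms.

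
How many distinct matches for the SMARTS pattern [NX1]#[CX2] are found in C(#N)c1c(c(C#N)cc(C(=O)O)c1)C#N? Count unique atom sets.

[NX1]#[CX2] is the SMARTS for a nitrile: a nitrogen triple-bonded to a two-connected carbon.
The molecule carries 3 separate instances of a nitrile (-C#N) meeting every constraint; each maps to a distinct set of atoms, giving 3 matches.

3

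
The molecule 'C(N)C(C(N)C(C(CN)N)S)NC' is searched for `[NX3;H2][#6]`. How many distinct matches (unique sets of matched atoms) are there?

4

[NX3;H2][#6] is the SMARTS for a primary amine: a trivalent nitrogen with two H attached to carbon.
The molecule carries 4 separate instances of a primary amino group (-NH2) meeting every constraint; each maps to a distinct set of atoms, giving 4 matches.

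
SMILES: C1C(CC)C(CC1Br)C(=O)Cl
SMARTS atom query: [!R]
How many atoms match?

The query [!R] means: !R matches any atom not in a ring.
Check the 11 heavy atoms by environment: 5× C (in 5-ring) → no; 3× C (acyclic) → match; 1× O (acyclic) → match; 1× Cl (acyclic) → match; 1× Br (acyclic) → match.
Summing the matching environments: 3 + 1 + 1 + 1 = 6 matching atoms.

6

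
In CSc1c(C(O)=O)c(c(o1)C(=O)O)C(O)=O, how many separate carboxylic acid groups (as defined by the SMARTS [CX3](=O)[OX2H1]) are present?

3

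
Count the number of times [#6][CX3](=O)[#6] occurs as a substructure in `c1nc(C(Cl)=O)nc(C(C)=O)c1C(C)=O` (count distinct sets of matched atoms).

[#6][CX3](=O)[#6] is the SMARTS for a ketone: a carbonyl carbon (no H) flanked by two carbons.
The molecule carries 2 separate instances of an acetyl/ketone group (-C(=O)CH3) meeting every constraint; each maps to a distinct set of atoms, giving 2 matches.

2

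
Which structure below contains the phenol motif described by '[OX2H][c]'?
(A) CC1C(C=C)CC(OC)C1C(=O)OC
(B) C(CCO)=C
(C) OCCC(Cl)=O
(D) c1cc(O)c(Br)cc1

D

[OX2H][c] describes a hydroxyl oxygen attached to an aromatic carbon (a phenol).
(A) has a methoxy ether (-OCH3) but the oxygen has H0, not H1.
(B) has a hydroxyl group (-OH) but the -OH is on an aliphatic carbon, not an aromatic c.
(C) has a hydroxyl group (-OH) but the -OH is on an aliphatic carbon, not an aromatic c.
(D) contains a hydroxyl group (-OH), which satisfies every atom and bond constraint.
So the answer is (D).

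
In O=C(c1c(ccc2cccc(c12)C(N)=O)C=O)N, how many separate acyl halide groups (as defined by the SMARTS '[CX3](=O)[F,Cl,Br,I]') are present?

[CX3](=O)[F,Cl,Br,I] is the SMARTS for an acyl halide: a carbonyl carbon bonded to a halogen.
No fragment in the molecule satisfies every constraint, giving 0 matches.

0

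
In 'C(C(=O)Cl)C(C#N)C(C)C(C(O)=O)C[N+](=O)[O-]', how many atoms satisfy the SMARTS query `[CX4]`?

6

The query [CX4] means: C with X4: aliphatic carbon with exactly 4 total connections (bonds + H).
Check the 17 heavy atoms by environment: 6× C (X4) → match; 2× C (X3) → no; 3× O (X1) → no; 1× O (X2) → no; 1× C (X2) → no; 1× N (X1) → no; 1× N (charge +1, X3) → no; 1× O (charge -1, X1) → no; 1× Cl (X1) → no.
That gives 6 matching atoms.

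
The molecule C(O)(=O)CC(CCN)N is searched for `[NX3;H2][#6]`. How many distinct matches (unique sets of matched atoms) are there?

2

[NX3;H2][#6] is the SMARTS for a primary amine: a trivalent nitrogen with two H attached to carbon.
The molecule carries 2 separate instances of a primary amino group (-NH2) meeting every constraint; each maps to a distinct set of atoms, giving 2 matches.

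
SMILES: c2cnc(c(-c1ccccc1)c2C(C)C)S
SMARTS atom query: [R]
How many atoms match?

Check the 16 heavy atoms by environment: 1× n (aromatic, in 6-ring) → match; 11× c (aromatic, in 6-ring) → match; 1× S (acyclic) → no; 3× C (acyclic) → no.
Summing the matching environments: 1 + 11 = 12 matching atoms.

12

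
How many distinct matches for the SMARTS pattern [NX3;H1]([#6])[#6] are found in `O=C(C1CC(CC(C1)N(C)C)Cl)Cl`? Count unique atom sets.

[NX3;H1]([#6])[#6] is the SMARTS for a secondary amine: a trivalent nitrogen with one H, bonded to two carbons.
The molecule has a dimethylamino group (-N(CH3)2), but the nitrogen has H0, not H1; nothing else fits, so there are 0 matches.

0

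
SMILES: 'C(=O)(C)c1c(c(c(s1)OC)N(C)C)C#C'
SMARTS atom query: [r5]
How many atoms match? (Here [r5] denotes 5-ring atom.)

Check the 15 heavy atoms by environment: 1× s (aromatic, in 5-ring) → match; 4× c (aromatic, in 5-ring) → match; 2× O (acyclic) → no; 7× C (acyclic) → no; 1× N (acyclic) → no.
Summing the matching environments: 1 + 4 = 5 matching atoms.

5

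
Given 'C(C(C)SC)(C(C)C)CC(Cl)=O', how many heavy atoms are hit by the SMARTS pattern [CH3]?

The query [CH3] means: aliphatic carbon with exactly three hydrogens.
Check the 12 heavy atoms by environment: 1× C (H2) → no; 3× C (H1) → no; 4× C (H3) → match; 1× S (H0) → no; 1× C (H0) → no; 1× O (H0) → no; 1× Cl (H0) → no.
That gives 4 matching atoms.

4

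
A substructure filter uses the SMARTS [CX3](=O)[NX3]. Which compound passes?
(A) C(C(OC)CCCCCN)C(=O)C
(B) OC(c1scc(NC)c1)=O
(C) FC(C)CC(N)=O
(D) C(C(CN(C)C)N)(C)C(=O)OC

[CX3](=O)[NX3] describes a carbonyl carbon bonded to a trivalent nitrogen (an amide).
(A) has a primary amino group (-NH2) but the -NH2 is not attached to a carbonyl carbon.
(B) has a carboxylic acid group (-C(=O)OH) but the carbonyl is bonded to O, not to an NX3 nitrogen.
(C) contains a primary amide (-C(=O)NH2), which satisfies every atom and bond constraint.
(D) has a primary amino group (-NH2) but the -NH2 is not attached to a carbonyl carbon.
So the answer is (C).

C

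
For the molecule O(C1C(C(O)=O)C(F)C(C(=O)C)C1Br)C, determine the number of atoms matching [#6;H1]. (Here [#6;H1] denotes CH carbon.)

The query [#6;H1] means: any carbon bearing exactly one hydrogen.
Check the 15 heavy atoms by environment: 5× C (H1) → match; 1× Br (H0) → no; 3× O (H0) → no; 2× C (H3) → no; 2× C (H0) → no; 1× O (H1) → no; 1× F (H0) → no.
That gives 5 matching atoms.

5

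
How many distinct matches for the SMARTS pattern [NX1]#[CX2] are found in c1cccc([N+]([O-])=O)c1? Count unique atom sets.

[NX1]#[CX2] is the SMARTS for a nitrile: a nitrogen triple-bonded to a two-connected carbon.
The molecule has a nitro group (-[N+](=O)[O-]), but there is no C#N triple bond; nothing else fits, so there are 0 matches.

0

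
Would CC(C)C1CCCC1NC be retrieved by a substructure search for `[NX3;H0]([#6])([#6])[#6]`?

The pattern [NX3;H0]([#6])([#6])[#6] describes a trivalent nitrogen with no H, bonded to three carbons — a tertiary amine.
The closest candidate here is an N-methylamino group (-NHCH3), but the nitrogen still has one H (H1), not H0. No other fragment satisfies the full query, so there is no match.

No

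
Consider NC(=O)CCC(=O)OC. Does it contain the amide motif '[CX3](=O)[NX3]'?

Yes

The pattern [CX3](=O)[NX3] describes a carbonyl carbon bonded to a trivalent nitrogen — an amide.
The molecule carries a primary amide (-C(=O)NH2), whose atoms satisfy every constraint of the query, so the pattern matches.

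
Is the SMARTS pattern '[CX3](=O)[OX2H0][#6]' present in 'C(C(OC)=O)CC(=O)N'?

The pattern [CX3](=O)[OX2H0][#6] describes a carbonyl carbon bonded to an oxygen that is itself bonded to carbon (no H on that O) — an ester.
The molecule carries a methyl-ester group (-C(=O)OCH3), whose atoms satisfy every constraint of the query, so the pattern matches.

Yes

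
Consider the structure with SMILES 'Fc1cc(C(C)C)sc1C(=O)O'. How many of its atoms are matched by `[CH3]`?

2

The query [CH3] means: aliphatic carbon with exactly three hydrogens.
Check the 12 heavy atoms by environment: 1× s (aromatic, H0) → no; 3× c (aromatic, H0) → no; 1× c (aromatic, H1) → no; 1× C (H1) → no; 2× C (H3) → match; 1× F (H0) → no; 1× C (H0) → no; 1× O (H0) → no; 1× O (H1) → no.
That gives 2 matching atoms.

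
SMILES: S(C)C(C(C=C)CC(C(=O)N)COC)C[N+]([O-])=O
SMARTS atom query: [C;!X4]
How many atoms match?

3

Check the 18 heavy atoms by environment: 8× C (X4) → no; 3× C (X3) → match; 1× S (X2) → no; 1× N (charge +1, X3) → no; 1× O (charge -1, X1) → no; 2× O (X1) → no; 1× O (X2) → no; 1× N (X3) → no.
That gives 3 matching atoms.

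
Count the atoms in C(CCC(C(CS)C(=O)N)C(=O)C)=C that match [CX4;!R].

6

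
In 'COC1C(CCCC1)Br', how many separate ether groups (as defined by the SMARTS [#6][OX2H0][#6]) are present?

[#6][OX2H0][#6] is the SMARTS for an ether: an aliphatic oxygen bridging two carbons with no H on the oxygen.
Exactly one fragment in the molecule meets all constraints, giving 1 match.

1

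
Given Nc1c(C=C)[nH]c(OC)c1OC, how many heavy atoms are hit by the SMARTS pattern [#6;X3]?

6

The query [#6;X3] means: any carbon (aromatic or not) with three total connections.
Check the 12 heavy atoms by environment: 1× n (aromatic, X3) → no; 4× c (aromatic, X3) → match; 2× O (X2) → no; 2× C (X4) → no; 1× N (X3) → no; 2× C (X3) → match.
Summing the matching environments: 4 + 2 = 6 matching atoms.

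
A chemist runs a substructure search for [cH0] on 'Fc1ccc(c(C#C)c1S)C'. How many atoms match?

The query [cH0] means: aromatic carbon with no attached hydrogen (substituted or ring-fusion).
Check the 11 heavy atoms by environment: 4× c (aromatic, H0) → match; 2× c (aromatic, H1) → no; 1× C (H3) → no; 1× F (H0) → no; 1× C (H0) → no; 1× C (H1) → no; 1× S (H1) → no.
That gives 4 matching atoms.

4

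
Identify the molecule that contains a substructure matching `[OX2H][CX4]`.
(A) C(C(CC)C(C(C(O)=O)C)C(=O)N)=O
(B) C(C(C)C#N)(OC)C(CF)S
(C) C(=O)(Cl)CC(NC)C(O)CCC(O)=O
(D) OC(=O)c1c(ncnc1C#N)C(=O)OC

C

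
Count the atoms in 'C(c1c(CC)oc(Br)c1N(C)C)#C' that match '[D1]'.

5

The query [D1] means: atom with exactly one heavy-atom neighbour (degree 1).
Check the 13 heavy atoms by environment: 1× o (aromatic, D2) → no; 4× c (aromatic, D3) → no; 1× Br (D1) → match; 1× N (D3) → no; 4× C (D1) → match; 2× C (D2) → no.
Summing the matching environments: 1 + 4 = 5 matching atoms.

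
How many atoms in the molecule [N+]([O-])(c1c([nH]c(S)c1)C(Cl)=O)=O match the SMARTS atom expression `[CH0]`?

The query [CH0] means: aliphatic carbon with no attached hydrogen.
Check the 12 heavy atoms by environment: 1× n (aromatic, H1) → no; 3× c (aromatic, H0) → no; 1× c (aromatic, H1) → no; 1× N (charge +1, H0) → no; 1× O (charge -1, H0) → no; 2× O (H0) → no; 1× C (H0) → match; 1× Cl (H0) → no; 1× S (H1) → no.
That gives 1 matching atom.

1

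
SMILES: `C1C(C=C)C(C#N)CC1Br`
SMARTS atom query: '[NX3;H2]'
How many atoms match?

0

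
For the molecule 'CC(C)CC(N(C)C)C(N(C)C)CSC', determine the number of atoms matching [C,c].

12

Check the 15 heavy atoms by environment: 12× C → match; 2× N → no; 1× S → no.
That gives 12 matching atoms.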